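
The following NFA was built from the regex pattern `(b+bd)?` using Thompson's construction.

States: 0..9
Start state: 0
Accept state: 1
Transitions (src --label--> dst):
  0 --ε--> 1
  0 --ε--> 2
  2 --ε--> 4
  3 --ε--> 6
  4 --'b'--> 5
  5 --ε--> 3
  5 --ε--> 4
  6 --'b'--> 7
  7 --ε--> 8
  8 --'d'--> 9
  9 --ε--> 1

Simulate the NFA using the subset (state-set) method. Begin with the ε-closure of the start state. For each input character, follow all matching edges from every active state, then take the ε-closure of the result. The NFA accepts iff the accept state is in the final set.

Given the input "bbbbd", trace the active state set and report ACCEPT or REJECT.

initial (ε-close {0}): {0,1,2,4}
'b' @ 1: {3,4,5,6}
'b' @ 2: {3,4,5,6,7,8}
'b' @ 3: {3,4,5,6,7,8}
'b' @ 4: {3,4,5,6,7,8}
'd' @ 5: {1,9}  (accept∈set)
after full input: {1,9}  (accept=1 in)

Answer: ACCEPT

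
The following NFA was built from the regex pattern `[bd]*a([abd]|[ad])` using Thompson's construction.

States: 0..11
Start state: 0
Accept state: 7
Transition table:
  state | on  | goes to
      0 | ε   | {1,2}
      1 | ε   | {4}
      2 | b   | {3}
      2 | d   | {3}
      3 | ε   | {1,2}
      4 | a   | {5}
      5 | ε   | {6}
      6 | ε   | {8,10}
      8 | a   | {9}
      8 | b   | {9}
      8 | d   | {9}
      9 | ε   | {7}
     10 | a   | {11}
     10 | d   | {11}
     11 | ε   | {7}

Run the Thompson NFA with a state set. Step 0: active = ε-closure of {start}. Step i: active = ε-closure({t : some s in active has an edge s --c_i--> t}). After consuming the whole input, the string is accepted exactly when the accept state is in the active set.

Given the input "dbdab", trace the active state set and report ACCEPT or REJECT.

Answer: ACCEPT

Derivation:
S₀ = ε-closure({0}) = {0,1,2,4}
'd' @ 1: {1,2,3,4}
'b' @ 2: {1,2,3,4}
'd' @ 3: {1,2,3,4}
'a' @ 4: {5,6,8,10}
'b' @ 5: {7,9}  ✓accept
end set {7,9} — state 7 in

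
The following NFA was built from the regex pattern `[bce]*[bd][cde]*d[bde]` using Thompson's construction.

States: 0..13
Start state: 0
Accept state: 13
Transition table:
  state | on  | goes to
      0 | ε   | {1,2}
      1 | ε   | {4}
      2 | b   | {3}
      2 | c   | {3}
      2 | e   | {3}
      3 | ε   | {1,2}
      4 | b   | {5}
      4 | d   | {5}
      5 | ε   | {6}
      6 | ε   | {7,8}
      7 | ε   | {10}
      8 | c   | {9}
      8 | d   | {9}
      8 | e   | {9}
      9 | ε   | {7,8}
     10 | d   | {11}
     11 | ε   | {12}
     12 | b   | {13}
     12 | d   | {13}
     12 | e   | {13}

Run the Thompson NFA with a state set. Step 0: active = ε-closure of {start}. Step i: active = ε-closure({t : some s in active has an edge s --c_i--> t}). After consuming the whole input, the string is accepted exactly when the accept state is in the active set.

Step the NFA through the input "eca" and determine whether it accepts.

Answer: REJECT

Trace:
initial (ε-close {0}): {0,1,2,4}
'e' @ 1: {1,2,3,4}
'c' @ 2: {1,2,3,4}
'a' @ 3: {}  — state set empty
final: {}; accept 13 not in set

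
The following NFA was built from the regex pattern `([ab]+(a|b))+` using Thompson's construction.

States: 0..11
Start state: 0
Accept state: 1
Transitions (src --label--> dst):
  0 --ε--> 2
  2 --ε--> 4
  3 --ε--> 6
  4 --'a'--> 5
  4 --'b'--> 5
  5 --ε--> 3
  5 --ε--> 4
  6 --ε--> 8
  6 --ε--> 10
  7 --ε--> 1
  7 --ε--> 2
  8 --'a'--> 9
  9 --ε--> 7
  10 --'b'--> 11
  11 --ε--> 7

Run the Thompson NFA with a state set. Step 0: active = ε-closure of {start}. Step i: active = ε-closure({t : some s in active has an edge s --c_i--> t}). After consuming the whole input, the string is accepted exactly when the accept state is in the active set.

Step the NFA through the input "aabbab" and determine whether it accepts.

start: ε-closure({0}) = {0,2,4}
'a' @ 1: {3,4,5,6,8,10}
'a' @ 2: {1,2,3,4,5,6,7,8,9,10}  ✓accept
'b' @ 3: {1,2,3,4,5,6,7,8,10,11}  ✓accept
'b' @ 4: {1,2,3,4,5,6,7,8,10,11}  ✓accept
'a' @ 5: {1,2,3,4,5,6,7,8,9,10}  ✓accept
'b' @ 6: {1,2,3,4,5,6,7,8,10,11}  ✓accept
final: {1,2,3,4,5,6,7,8,10,11}; accept 1 in set

Answer: ACCEPT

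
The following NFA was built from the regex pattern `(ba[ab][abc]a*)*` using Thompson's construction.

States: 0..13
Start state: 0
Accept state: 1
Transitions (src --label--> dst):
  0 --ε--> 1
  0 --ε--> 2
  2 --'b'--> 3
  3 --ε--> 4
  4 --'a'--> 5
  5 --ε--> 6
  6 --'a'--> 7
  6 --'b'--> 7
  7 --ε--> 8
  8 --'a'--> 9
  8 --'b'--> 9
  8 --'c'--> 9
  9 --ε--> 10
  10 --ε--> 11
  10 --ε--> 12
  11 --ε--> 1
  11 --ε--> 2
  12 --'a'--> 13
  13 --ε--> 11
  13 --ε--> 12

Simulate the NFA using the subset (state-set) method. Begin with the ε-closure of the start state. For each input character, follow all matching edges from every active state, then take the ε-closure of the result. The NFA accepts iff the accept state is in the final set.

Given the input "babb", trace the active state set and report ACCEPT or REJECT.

Answer: ACCEPT

Trace:
initial (ε-close {0}): {0,1,2}
'b' @ 1: {3,4}
'a' @ 2: {5,6}
'b' @ 3: {7,8}
'b' @ 4: {1,2,9,10,11,12}  [accepting]
after full input: {1,2,9,10,11,12}  (accept=1 in)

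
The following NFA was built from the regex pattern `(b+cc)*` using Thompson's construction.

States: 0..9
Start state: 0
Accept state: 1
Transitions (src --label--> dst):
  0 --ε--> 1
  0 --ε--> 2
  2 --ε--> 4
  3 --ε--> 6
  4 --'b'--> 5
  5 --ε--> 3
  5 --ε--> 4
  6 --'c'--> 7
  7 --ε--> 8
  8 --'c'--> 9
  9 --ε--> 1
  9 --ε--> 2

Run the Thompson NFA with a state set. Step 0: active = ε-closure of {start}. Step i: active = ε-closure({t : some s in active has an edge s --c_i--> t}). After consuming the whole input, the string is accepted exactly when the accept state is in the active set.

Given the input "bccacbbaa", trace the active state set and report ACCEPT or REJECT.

Answer: REJECT

Trace:
S₀ = ε-closure({0}) = {0,1,2,4}
'b' @ 1: {3,4,5,6}
'c' @ 2: {7,8}
'c' @ 3: {1,2,4,9}  (accept∈set)
'a' @ 4: {}  — state set empty
rest 'cbbaa' ignored (set empty)
after full input: {}  (accept=1 not in)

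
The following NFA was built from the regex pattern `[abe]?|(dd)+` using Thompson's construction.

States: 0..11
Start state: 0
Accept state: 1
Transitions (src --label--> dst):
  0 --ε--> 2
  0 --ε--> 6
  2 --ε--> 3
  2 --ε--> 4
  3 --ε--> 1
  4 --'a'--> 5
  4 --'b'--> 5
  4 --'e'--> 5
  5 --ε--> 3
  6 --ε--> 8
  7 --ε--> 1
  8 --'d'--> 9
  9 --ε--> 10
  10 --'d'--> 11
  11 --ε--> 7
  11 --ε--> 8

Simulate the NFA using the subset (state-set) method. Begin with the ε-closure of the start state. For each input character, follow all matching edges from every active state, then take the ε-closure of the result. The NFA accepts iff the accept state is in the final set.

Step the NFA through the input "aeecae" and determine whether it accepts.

S₀ = ε-closure({0}) = {0,1,2,3,4,6,8}
'a' @ 1: {1,3,5}  ✓accept
'e' @ 2: {}  — no active states
rest 'ecae' ignored (set empty)
end set {} — state 1 not in

Answer: REJECT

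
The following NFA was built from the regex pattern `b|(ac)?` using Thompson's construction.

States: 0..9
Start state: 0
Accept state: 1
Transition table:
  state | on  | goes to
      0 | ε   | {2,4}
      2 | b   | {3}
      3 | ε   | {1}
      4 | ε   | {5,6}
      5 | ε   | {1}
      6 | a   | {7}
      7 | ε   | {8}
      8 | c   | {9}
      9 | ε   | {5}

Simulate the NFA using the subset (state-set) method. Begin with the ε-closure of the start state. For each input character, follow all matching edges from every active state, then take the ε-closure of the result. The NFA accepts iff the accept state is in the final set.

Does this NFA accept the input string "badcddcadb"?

Answer: REJECT

Derivation:
initial (ε-close {0}): {0,1,2,4,5,6}
'b' @ 1: {1,3}  ✓accept
'a' @ 2: {}  — dead — no transitions
rest 'dcddcadb' ignored (set empty)
after full input: {}  (accept=1 not in)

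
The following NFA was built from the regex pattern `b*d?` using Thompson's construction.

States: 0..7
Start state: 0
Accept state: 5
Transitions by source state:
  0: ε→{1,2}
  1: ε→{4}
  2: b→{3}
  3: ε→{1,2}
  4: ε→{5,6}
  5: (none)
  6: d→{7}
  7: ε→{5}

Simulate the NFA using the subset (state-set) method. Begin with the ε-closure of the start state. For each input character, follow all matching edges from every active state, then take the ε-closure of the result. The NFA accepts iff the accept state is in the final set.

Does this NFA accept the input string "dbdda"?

Answer: REJECT

Derivation:
start: ε-closure({0}) = {0,1,2,4,5,6}
'd' @ 1: {5,7}  (accept∈set)
'b' @ 2: {}  — dead — no transitions
rest 'dda' ignored (set empty)
final: {}; accept 5 not in set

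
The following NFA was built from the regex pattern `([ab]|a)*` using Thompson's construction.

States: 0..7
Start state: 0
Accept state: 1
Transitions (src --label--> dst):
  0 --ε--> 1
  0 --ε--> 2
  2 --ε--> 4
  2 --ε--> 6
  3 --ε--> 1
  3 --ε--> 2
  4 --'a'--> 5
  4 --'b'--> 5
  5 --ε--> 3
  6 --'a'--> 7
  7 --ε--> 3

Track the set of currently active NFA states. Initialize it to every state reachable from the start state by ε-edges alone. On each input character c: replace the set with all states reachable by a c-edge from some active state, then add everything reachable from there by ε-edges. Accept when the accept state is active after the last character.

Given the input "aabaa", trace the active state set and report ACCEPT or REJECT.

start: ε-closure({0}) = {0,1,2,4,6}
'a' @ 1: {1,2,3,4,5,6,7}  (accept∈set)
'a' @ 2: {1,2,3,4,5,6,7}  (accept∈set)
'b' @ 3: {1,2,3,4,5,6}  (accept∈set)
'a' @ 4: {1,2,3,4,5,6,7}  (accept∈set)
'a' @ 5: {1,2,3,4,5,6,7}  (accept∈set)
after full input: {1,2,3,4,5,6,7}  (accept=1 in)

Answer: ACCEPT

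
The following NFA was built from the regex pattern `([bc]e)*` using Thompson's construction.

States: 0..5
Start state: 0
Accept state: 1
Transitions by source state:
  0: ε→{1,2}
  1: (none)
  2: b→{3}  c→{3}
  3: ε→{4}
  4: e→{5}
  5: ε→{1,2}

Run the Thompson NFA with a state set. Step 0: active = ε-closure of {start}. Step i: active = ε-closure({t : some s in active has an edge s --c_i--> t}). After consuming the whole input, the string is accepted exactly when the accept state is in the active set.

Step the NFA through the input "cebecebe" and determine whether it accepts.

initial (ε-close {0}): {0,1,2}
'c' @ 1: {3,4}
'e' @ 2: {1,2,5}  ✓accept
'b' @ 3: {3,4}
'e' @ 4: {1,2,5}  ✓accept
'c' @ 5: {3,4}
'e' @ 6: {1,2,5}  ✓accept
'b' @ 7: {3,4}
'e' @ 8: {1,2,5}  ✓accept
final: {1,2,5}; accept 1 in set

Answer: ACCEPT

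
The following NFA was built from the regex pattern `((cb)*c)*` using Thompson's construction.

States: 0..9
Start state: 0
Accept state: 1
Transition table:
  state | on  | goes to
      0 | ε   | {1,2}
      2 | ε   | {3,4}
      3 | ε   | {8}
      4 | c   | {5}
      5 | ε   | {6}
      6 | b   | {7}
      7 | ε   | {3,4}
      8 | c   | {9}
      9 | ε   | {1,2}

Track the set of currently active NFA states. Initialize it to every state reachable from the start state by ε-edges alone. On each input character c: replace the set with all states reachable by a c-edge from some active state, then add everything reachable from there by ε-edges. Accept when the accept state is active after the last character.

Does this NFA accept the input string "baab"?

Answer: REJECT

Derivation:
initial (ε-close {0}): {0,1,2,3,4,8}
'b' @ 1: {}  — no active states
rest 'aab' ignored (set empty)
end set {} — state 1 not in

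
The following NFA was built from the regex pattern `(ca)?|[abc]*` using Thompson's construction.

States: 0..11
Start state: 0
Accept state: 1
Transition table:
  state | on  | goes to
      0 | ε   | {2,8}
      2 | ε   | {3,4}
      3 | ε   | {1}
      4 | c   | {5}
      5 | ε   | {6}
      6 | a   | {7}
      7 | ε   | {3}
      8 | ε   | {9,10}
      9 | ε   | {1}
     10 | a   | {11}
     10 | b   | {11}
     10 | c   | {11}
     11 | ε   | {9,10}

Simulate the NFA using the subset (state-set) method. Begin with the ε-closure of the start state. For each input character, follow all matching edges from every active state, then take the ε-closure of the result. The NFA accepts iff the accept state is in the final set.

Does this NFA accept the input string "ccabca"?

Answer: ACCEPT

Trace:
S₀ = ε-closure({0}) = {0,1,2,3,4,8,9,10}
'c' @ 1: {1,5,6,9,10,11}  ✓accept
'c' @ 2: {1,9,10,11}  ✓accept
'a' @ 3: {1,9,10,11}  ✓accept
'b' @ 4: {1,9,10,11}  ✓accept
'c' @ 5: {1,9,10,11}  ✓accept
'a' @ 6: {1,9,10,11}  ✓accept
final: {1,9,10,11}; accept 1 in set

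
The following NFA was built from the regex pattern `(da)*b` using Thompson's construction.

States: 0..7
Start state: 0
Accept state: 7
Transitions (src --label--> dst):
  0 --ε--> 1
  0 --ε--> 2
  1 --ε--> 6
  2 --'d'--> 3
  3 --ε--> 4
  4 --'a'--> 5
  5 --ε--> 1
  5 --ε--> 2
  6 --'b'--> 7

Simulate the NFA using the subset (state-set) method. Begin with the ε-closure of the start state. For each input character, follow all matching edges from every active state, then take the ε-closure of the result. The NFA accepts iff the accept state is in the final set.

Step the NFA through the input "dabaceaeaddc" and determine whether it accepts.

initial (ε-close {0}): {0,1,2,6}
'd' @ 1: {3,4}
'a' @ 2: {1,2,5,6}
'b' @ 3: {7}  ✓accept
'a' @ 4: {}  — state set empty
rest 'ceaeaddc' ignored (set empty)
after full input: {}  (accept=7 not in)

Answer: REJECT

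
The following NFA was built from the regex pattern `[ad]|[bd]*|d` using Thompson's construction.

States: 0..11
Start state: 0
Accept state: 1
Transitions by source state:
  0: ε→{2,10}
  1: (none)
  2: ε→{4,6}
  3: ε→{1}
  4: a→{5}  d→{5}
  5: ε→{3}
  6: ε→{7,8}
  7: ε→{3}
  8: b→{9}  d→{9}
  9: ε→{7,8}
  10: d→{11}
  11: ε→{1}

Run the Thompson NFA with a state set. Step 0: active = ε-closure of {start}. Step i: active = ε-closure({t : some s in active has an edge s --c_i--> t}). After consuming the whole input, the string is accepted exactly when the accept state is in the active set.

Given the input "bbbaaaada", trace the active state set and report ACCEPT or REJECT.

start: ε-closure({0}) = {0,1,2,3,4,6,7,8,10}
'b' @ 1: {1,3,7,8,9}  [accepting]
'b' @ 2: {1,3,7,8,9}  [accepting]
'b' @ 3: {1,3,7,8,9}  [accepting]
'a' @ 4: {}  — dead — no transitions
rest 'aaada' ignored (set empty)
after full input: {}  (accept=1 not in)

Answer: REJECT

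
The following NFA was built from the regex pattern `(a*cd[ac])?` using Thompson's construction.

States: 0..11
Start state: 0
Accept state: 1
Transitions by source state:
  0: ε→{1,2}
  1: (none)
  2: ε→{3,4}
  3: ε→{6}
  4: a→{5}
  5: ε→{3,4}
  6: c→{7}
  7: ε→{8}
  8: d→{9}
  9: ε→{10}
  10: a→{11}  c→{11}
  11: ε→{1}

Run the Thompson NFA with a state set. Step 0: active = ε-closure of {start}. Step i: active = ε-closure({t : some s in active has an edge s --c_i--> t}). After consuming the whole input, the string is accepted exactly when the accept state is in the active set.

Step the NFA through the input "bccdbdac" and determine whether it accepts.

Answer: REJECT

Steps:
start: ε-closure({0}) = {0,1,2,3,4,6}
'b' @ 1: {}  — dead — no transitions
rest 'ccdbdac' ignored (set empty)
final: {}; accept 1 not in set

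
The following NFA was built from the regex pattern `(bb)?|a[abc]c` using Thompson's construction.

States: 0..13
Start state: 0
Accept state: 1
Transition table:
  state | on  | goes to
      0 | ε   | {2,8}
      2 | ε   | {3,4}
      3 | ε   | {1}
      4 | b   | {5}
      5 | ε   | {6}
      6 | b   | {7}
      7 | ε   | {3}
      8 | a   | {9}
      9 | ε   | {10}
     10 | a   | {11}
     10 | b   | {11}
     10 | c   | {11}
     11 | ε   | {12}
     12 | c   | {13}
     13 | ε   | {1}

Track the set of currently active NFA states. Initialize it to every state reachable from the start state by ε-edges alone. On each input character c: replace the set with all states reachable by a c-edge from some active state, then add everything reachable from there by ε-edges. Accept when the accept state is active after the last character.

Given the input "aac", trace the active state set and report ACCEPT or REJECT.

Answer: ACCEPT

Trace:
initial (ε-close {0}): {0,1,2,3,4,8}
'a' @ 1: {9,10}
'a' @ 2: {11,12}
'c' @ 3: {1,13}  [accepting]
end set {1,13} — state 1 in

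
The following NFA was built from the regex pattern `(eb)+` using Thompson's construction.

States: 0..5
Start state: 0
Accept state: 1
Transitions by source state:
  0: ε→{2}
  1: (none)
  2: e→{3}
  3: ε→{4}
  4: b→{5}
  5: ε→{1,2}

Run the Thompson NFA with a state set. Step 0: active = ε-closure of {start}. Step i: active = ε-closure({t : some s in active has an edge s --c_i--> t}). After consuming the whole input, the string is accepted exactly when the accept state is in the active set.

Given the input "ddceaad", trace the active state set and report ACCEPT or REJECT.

S₀ = ε-closure({0}) = {0,2}
'd' @ 1: {}  — dead — no transitions
rest 'dceaad' ignored (set empty)
final: {}; accept 1 not in set

Answer: REJECT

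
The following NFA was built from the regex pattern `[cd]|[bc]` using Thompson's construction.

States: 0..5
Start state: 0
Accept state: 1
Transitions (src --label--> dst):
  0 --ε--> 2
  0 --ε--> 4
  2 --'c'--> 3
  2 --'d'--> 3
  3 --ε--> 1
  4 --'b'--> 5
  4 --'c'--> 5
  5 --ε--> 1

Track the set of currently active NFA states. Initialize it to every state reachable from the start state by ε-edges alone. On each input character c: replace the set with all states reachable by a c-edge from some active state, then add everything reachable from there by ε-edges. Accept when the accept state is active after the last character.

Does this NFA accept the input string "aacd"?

Answer: REJECT

Steps:
S₀ = ε-closure({0}) = {0,2,4}
'a' @ 1: {}  — dead — no transitions
rest 'acd' ignored (set empty)
final: {}; accept 1 not in set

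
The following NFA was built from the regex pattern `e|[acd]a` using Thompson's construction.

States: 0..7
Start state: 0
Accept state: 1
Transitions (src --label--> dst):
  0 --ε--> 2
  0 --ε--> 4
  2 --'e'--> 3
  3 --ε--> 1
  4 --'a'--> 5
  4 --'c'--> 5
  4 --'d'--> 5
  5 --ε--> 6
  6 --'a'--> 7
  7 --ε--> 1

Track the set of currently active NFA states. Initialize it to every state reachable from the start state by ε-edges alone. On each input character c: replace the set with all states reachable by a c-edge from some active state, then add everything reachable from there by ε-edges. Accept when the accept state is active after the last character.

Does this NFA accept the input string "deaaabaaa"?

Answer: REJECT

Trace:
S₀ = ε-closure({0}) = {0,2,4}
'd' @ 1: {5,6}
'e' @ 2: {}  — state set empty
rest 'aaabaaa' ignored (set empty)
after full input: {}  (accept=1 not in)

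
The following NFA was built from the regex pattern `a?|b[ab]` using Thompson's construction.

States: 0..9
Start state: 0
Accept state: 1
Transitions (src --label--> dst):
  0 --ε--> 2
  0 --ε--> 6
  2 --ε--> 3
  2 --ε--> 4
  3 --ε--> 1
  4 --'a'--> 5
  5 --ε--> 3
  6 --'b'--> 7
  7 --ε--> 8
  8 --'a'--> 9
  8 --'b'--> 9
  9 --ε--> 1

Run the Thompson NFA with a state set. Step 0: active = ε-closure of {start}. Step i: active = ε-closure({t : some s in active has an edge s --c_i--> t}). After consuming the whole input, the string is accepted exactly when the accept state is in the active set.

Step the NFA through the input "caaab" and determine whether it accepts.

Answer: REJECT

Derivation:
initial (ε-close {0}): {0,1,2,3,4,6}
'c' @ 1: {}  — no active states
rest 'aaab' ignored (set empty)
end set {} — state 1 not in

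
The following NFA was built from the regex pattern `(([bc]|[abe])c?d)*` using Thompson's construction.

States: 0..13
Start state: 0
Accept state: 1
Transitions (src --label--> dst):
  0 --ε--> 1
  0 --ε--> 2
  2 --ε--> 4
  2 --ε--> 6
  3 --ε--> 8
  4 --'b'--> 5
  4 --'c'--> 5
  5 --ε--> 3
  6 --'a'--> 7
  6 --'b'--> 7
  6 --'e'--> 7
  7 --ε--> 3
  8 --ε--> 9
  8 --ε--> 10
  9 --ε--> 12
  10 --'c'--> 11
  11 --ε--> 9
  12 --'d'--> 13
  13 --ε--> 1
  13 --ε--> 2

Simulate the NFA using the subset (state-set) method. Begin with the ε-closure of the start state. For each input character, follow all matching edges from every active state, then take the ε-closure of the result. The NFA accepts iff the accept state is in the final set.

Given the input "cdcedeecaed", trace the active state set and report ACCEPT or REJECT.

Answer: REJECT

Steps:
start: ε-closure({0}) = {0,1,2,4,6}
'c' @ 1: {3,5,8,9,10,12}
'd' @ 2: {1,2,4,6,13}  [accepting]
'c' @ 3: {3,5,8,9,10,12}
'e' @ 4: {}  — state set empty
rest 'deecaed' ignored (set empty)
final: {}; accept 1 not in set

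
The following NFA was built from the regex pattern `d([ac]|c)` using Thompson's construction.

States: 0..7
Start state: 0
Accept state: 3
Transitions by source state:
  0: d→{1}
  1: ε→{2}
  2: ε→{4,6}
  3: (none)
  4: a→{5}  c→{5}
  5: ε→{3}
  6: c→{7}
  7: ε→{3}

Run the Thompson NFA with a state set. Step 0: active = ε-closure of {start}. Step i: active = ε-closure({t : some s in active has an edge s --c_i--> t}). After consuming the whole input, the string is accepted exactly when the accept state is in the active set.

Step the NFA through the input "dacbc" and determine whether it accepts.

S₀ = ε-closure({0}) = {0}
'd' @ 1: {1,2,4,6}
'a' @ 2: {3,5}  [accepting]
'c' @ 3: {}  — dead — no transitions
rest 'bc' ignored (set empty)
final: {}; accept 3 not in set

Answer: REJECT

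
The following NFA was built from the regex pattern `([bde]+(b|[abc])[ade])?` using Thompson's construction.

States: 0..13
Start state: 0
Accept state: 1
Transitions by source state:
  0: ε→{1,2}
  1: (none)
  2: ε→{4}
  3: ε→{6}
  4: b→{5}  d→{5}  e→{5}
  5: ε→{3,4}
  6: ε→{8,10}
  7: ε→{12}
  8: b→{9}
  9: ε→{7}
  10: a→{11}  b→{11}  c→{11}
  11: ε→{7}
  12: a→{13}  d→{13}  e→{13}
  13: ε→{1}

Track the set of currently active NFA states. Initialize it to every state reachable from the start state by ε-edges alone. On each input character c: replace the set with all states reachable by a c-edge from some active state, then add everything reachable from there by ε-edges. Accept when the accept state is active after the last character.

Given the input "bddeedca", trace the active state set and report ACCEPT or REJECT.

Answer: ACCEPT

Derivation:
initial (ε-close {0}): {0,1,2,4}
'b' @ 1: {3,4,5,6,8,10}
'd' @ 2: {3,4,5,6,8,10}
'd' @ 3: {3,4,5,6,8,10}
'e' @ 4: {3,4,5,6,8,10}
'e' @ 5: {3,4,5,6,8,10}
'd' @ 6: {3,4,5,6,8,10}
'c' @ 7: {7,11,12}
'a' @ 8: {1,13}  ✓accept
after full input: {1,13}  (accept=1 in)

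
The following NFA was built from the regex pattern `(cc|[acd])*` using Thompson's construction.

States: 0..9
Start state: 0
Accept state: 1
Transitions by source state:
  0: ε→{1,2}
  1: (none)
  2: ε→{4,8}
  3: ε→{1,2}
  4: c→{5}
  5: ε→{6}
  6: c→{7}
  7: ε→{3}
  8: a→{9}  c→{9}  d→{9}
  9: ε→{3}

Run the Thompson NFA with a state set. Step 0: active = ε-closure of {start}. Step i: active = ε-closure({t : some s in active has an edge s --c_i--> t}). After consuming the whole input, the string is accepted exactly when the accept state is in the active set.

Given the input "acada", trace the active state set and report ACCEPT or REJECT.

S₀ = ε-closure({0}) = {0,1,2,4,8}
'a' @ 1: {1,2,3,4,8,9}  ✓accept
'c' @ 2: {1,2,3,4,5,6,8,9}  ✓accept
'a' @ 3: {1,2,3,4,8,9}  ✓accept
'd' @ 4: {1,2,3,4,8,9}  ✓accept
'a' @ 5: {1,2,3,4,8,9}  ✓accept
final: {1,2,3,4,8,9}; accept 1 in set

Answer: ACCEPT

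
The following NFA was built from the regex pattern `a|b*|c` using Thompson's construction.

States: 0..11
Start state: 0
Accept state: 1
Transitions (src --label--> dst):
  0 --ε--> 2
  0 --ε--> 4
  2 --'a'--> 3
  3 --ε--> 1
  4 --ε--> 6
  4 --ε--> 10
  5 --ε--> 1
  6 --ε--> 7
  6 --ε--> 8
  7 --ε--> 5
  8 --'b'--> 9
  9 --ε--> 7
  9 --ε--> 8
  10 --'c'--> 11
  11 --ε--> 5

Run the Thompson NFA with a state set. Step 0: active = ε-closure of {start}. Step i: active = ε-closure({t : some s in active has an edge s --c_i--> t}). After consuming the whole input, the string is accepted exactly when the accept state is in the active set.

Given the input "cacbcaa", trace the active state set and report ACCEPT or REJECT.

S₀ = ε-closure({0}) = {0,1,2,4,5,6,7,8,10}
'c' @ 1: {1,5,11}  [accepting]
'a' @ 2: {}  — dead — no transitions
rest 'cbcaa' ignored (set empty)
final: {}; accept 1 not in set

Answer: REJECT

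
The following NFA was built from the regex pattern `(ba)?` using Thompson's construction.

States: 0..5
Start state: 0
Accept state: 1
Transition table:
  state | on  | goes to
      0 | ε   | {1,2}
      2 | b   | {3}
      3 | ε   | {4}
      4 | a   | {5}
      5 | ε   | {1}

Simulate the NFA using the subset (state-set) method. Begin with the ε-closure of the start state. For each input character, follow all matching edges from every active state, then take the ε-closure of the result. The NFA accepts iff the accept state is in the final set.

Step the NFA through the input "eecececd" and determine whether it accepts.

Answer: REJECT

Steps:
S₀ = ε-closure({0}) = {0,1,2}
'e' @ 1: {}  — no active states
rest 'ecececd' ignored (set empty)
final: {}; accept 1 not in set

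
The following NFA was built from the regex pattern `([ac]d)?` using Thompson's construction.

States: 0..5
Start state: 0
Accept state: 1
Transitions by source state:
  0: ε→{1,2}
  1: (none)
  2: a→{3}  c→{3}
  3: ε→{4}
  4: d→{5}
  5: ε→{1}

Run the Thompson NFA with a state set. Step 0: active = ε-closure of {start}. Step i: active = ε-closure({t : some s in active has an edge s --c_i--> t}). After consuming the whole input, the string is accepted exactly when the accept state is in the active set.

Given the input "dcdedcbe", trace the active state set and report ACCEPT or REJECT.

Answer: REJECT

Derivation:
start: ε-closure({0}) = {0,1,2}
'd' @ 1: {}  — state set empty
rest 'cdedcbe' ignored (set empty)
final: {}; accept 1 not in set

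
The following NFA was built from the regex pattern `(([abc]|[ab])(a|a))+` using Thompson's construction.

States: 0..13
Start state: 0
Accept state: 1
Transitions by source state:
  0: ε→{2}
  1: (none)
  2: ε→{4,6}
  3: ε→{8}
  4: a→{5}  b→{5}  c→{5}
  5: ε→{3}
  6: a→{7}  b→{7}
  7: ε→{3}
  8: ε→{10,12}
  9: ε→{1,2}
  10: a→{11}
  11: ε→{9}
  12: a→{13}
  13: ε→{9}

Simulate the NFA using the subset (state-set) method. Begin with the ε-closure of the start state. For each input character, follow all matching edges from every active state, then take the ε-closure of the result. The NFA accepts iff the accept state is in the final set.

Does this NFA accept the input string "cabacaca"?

S₀ = ε-closure({0}) = {0,2,4,6}
'c' @ 1: {3,5,8,10,12}
'a' @ 2: {1,2,4,6,9,11,13}  (accept∈set)
'b' @ 3: {3,5,7,8,10,12}
'a' @ 4: {1,2,4,6,9,11,13}  (accept∈set)
'c' @ 5: {3,5,8,10,12}
'a' @ 6: {1,2,4,6,9,11,13}  (accept∈set)
'c' @ 7: {3,5,8,10,12}
'a' @ 8: {1,2,4,6,9,11,13}  (accept∈set)
after full input: {1,2,4,6,9,11,13}  (accept=1 in)

Answer: ACCEPT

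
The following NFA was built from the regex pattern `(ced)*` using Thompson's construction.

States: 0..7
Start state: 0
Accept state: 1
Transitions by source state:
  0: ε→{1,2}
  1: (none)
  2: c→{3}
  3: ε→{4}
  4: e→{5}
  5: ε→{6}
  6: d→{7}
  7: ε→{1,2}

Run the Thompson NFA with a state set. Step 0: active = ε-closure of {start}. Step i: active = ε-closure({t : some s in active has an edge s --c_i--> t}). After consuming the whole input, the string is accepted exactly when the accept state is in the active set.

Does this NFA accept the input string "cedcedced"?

Answer: ACCEPT

Trace:
initial (ε-close {0}): {0,1,2}
'c' @ 1: {3,4}
'e' @ 2: {5,6}
'd' @ 3: {1,2,7}  ✓accept
'c' @ 4: {3,4}
'e' @ 5: {5,6}
'd' @ 6: {1,2,7}  ✓accept
'c' @ 7: {3,4}
'e' @ 8: {5,6}
'd' @ 9: {1,2,7}  ✓accept
final: {1,2,7}; accept 1 in set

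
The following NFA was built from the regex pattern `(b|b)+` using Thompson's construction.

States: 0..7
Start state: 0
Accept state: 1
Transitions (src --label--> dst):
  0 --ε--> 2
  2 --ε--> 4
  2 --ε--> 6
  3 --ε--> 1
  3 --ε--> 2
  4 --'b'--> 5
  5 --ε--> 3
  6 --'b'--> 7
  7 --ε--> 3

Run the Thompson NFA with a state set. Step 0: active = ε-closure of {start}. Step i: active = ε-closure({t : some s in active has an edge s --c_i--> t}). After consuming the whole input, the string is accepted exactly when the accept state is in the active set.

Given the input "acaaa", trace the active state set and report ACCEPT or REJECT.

Answer: REJECT

Trace:
start: ε-closure({0}) = {0,2,4,6}
'a' @ 1: {}  — dead — no transitions
rest 'caaa' ignored (set empty)
end set {} — state 1 not in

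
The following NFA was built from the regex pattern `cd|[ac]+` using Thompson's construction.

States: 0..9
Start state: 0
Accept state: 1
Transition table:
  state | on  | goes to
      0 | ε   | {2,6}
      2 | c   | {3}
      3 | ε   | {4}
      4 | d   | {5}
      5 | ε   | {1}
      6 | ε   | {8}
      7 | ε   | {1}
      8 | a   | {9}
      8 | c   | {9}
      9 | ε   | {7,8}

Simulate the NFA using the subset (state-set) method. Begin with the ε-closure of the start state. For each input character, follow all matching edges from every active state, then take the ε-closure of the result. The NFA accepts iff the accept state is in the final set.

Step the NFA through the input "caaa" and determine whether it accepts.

initial (ε-close {0}): {0,2,6,8}
'c' @ 1: {1,3,4,7,8,9}  (accept∈set)
'a' @ 2: {1,7,8,9}  (accept∈set)
'a' @ 3: {1,7,8,9}  (accept∈set)
'a' @ 4: {1,7,8,9}  (accept∈set)
after full input: {1,7,8,9}  (accept=1 in)

Answer: ACCEPT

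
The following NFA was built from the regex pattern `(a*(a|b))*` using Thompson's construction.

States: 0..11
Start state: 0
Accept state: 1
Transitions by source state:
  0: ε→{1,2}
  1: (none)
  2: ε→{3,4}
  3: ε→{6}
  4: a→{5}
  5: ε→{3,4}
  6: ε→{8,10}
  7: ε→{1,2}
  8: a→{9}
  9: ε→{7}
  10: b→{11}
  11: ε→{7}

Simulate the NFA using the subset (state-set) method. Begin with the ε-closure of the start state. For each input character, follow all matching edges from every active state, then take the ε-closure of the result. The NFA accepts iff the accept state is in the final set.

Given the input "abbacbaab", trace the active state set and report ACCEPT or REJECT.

start: ε-closure({0}) = {0,1,2,3,4,6,8,10}
'a' @ 1: {1,2,3,4,5,6,7,8,9,10}  (accept∈set)
'b' @ 2: {1,2,3,4,6,7,8,10,11}  (accept∈set)
'b' @ 3: {1,2,3,4,6,7,8,10,11}  (accept∈set)
'a' @ 4: {1,2,3,4,5,6,7,8,9,10}  (accept∈set)
'c' @ 5: {}  — no active states
rest 'baab' ignored (set empty)
end set {} — state 1 not in

Answer: REJECT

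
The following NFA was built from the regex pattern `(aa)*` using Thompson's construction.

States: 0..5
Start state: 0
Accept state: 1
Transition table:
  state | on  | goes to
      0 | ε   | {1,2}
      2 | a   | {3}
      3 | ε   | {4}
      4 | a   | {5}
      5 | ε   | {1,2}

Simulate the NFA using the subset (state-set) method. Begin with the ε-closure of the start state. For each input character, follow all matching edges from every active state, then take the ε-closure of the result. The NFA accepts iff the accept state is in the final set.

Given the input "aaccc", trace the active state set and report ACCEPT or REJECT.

Answer: REJECT

Derivation:
start: ε-closure({0}) = {0,1,2}
'a' @ 1: {3,4}
'a' @ 2: {1,2,5}  (accept∈set)
'c' @ 3: {}  — no active states
rest 'cc' ignored (set empty)
after full input: {}  (accept=1 not in)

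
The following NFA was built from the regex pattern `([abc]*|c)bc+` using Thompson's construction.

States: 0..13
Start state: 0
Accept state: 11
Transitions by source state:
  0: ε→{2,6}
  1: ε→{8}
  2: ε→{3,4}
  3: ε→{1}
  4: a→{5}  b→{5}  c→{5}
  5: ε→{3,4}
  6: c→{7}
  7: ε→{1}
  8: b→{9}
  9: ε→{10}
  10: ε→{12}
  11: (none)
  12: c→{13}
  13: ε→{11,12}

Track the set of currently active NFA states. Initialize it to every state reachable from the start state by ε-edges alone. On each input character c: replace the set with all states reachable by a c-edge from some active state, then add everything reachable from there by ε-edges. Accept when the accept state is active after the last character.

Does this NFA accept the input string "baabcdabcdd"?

initial (ε-close {0}): {0,1,2,3,4,6,8}
'b' @ 1: {1,3,4,5,8,9,10,12}
'a' @ 2: {1,3,4,5,8}
'a' @ 3: {1,3,4,5,8}
'b' @ 4: {1,3,4,5,8,9,10,12}
'c' @ 5: {1,3,4,5,8,11,12,13}  ✓accept
'd' @ 6: {}  — state set empty
rest 'abcdd' ignored (set empty)
after full input: {}  (accept=11 not in)

Answer: REJECT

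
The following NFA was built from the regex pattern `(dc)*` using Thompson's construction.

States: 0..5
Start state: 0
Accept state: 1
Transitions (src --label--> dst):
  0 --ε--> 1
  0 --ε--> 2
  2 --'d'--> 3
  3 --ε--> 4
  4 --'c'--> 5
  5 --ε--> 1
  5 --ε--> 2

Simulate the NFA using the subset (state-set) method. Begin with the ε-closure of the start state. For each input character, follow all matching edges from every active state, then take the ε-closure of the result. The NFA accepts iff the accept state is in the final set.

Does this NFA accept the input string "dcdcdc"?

Answer: ACCEPT

Trace:
initial (ε-close {0}): {0,1,2}
'd' @ 1: {3,4}
'c' @ 2: {1,2,5}  ✓accept
'd' @ 3: {3,4}
'c' @ 4: {1,2,5}  ✓accept
'd' @ 5: {3,4}
'c' @ 6: {1,2,5}  ✓accept
final: {1,2,5}; accept 1 in set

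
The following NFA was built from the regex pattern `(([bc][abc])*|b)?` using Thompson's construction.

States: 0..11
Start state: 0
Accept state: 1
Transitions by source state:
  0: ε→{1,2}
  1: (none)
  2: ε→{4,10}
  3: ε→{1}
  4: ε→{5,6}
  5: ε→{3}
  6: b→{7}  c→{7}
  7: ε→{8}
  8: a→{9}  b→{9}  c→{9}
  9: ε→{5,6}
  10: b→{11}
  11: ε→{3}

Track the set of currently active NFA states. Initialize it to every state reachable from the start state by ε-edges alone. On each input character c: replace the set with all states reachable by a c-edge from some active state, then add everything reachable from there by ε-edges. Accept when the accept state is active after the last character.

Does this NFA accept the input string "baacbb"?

Answer: REJECT

Trace:
S₀ = ε-closure({0}) = {0,1,2,3,4,5,6,10}
'b' @ 1: {1,3,7,8,11}  [accepting]
'a' @ 2: {1,3,5,6,9}  [accepting]
'a' @ 3: {}  — dead — no transitions
rest 'cbb' ignored (set empty)
after full input: {}  (accept=1 not in)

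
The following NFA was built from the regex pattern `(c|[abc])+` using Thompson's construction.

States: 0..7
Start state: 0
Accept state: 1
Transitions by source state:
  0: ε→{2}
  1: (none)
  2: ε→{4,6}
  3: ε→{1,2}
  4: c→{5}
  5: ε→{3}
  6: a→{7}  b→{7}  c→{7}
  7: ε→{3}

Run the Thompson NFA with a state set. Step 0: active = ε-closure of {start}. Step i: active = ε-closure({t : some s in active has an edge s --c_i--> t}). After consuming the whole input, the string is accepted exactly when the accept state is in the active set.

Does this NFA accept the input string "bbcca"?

start: ε-closure({0}) = {0,2,4,6}
'b' @ 1: {1,2,3,4,6,7}  ✓accept
'b' @ 2: {1,2,3,4,6,7}  ✓accept
'c' @ 3: {1,2,3,4,5,6,7}  ✓accept
'c' @ 4: {1,2,3,4,5,6,7}  ✓accept
'a' @ 5: {1,2,3,4,6,7}  ✓accept
final: {1,2,3,4,6,7}; accept 1 in set

Answer: ACCEPT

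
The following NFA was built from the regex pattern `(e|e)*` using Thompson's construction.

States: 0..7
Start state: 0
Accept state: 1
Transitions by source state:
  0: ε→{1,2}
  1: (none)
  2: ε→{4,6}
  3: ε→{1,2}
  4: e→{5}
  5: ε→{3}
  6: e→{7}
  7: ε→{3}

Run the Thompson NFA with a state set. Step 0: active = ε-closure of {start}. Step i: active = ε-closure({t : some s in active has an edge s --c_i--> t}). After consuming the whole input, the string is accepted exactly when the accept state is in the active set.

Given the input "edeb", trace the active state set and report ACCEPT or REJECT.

Answer: REJECT

Derivation:
initial (ε-close {0}): {0,1,2,4,6}
'e' @ 1: {1,2,3,4,5,6,7}  (accept∈set)
'd' @ 2: {}  — no active states
rest 'eb' ignored (set empty)
end set {} — state 1 not in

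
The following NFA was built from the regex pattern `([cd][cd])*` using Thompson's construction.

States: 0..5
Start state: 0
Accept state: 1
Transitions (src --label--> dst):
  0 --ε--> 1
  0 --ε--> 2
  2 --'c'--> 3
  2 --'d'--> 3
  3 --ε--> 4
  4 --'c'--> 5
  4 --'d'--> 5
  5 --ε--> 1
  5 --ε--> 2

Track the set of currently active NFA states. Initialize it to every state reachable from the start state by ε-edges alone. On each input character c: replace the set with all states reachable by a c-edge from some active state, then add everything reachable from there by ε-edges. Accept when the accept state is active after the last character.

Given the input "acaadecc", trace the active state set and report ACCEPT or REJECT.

initial (ε-close {0}): {0,1,2}
'a' @ 1: {}  — dead — no transitions
rest 'caadecc' ignored (set empty)
after full input: {}  (accept=1 not in)

Answer: REJECT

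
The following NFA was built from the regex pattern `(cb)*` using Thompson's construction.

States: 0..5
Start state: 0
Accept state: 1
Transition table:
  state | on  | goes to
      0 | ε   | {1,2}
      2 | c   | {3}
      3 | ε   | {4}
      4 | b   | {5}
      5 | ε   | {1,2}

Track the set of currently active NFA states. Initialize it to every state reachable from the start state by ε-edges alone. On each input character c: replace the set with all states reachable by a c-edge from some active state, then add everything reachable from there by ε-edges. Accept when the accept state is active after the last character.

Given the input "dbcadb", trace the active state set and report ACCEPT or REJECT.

S₀ = ε-closure({0}) = {0,1,2}
'd' @ 1: {}  — state set empty
rest 'bcadb' ignored (set empty)
end set {} — state 1 not in

Answer: REJECT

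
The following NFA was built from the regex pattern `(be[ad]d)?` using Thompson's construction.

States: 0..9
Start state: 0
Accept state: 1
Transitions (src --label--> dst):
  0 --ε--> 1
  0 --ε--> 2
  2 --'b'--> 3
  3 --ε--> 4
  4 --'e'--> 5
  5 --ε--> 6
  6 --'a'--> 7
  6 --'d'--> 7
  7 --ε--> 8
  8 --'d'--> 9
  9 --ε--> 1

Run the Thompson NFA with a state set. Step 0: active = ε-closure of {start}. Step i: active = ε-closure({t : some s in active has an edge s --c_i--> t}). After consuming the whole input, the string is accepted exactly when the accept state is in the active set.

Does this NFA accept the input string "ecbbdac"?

S₀ = ε-closure({0}) = {0,1,2}
'e' @ 1: {}  — dead — no transitions
rest 'cbbdac' ignored (set empty)
after full input: {}  (accept=1 not in)

Answer: REJECT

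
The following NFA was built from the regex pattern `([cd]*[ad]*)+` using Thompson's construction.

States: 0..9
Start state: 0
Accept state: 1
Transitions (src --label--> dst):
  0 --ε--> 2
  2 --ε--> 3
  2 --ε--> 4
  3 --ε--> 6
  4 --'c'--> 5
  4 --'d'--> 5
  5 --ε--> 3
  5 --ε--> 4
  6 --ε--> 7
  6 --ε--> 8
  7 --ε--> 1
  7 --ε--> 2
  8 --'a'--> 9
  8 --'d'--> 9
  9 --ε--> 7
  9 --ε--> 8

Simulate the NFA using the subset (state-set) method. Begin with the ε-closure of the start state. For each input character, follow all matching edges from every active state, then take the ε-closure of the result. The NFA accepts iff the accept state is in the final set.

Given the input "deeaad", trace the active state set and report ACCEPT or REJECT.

S₀ = ε-closure({0}) = {0,1,2,3,4,6,7,8}
'd' @ 1: {1,2,3,4,5,6,7,8,9}  [accepting]
'e' @ 2: {}  — state set empty
rest 'eaad' ignored (set empty)
final: {}; accept 1 not in set

Answer: REJECT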